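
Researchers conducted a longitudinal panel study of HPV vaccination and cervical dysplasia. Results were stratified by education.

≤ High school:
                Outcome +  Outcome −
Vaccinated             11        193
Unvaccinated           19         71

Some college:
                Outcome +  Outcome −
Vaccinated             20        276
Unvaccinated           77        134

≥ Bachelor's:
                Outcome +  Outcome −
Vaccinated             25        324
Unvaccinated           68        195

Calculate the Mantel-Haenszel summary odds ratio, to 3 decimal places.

0.176

OR_MH = Σ(aᵢdᵢ/nᵢ) / Σ(bᵢcᵢ/nᵢ), where nᵢ is the stratum total.
Stratum 1 (≤ High school): n = 294; a·d/n = 11·71/294 = 2.6565; b·c/n = 193·19/294 = 12.4728
Stratum 2 (Some college): n = 507; a·d/n = 20·134/507 = 5.2860; b·c/n = 276·77/507 = 41.9172
Stratum 3 (≥ Bachelor's): n = 612; a·d/n = 25·195/612 = 7.9657; b·c/n = 324·68/612 = 36.0000
OR_MH = (2.6565 + 5.2860 + 7.9657) / (12.4728 + 41.9172 + 36.0000) = 15.9081 / 90.3899 = 0.17599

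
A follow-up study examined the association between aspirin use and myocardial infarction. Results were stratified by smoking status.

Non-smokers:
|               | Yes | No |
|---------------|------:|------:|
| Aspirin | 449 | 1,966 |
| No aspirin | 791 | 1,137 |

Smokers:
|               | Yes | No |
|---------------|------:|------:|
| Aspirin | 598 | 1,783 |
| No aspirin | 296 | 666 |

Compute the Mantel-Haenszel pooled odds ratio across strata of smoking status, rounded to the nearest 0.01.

OR_MH = Σ(aᵢdᵢ/nᵢ) / Σ(bᵢcᵢ/nᵢ), where nᵢ is the stratum total.
Stratum 1 (Non-smokers): n = 4343; a·d/n = 449·1137/4343 = 117.5485; b·c/n = 1966·791/4343 = 358.0718
Stratum 2 (Smokers): n = 3343; a·d/n = 598·666/3343 = 119.1349; b·c/n = 1783·296/3343 = 157.8726
OR_MH = (117.5485 + 119.1349) / (358.0718 + 157.8726) = 236.6834 / 515.9444 = 0.45874

0.46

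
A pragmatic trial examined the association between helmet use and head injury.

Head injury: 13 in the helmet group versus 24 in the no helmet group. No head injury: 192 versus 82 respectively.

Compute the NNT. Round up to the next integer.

7

Risk in treated group = 13/205 = 0.06341; risk in control = 24/106 = 0.22642.
Absolute risk reduction = 0.22642 − 0.06341 = 0.16300
NNT = 1 / ARR = 1 / 0.16300 = 6.135 → round up → 7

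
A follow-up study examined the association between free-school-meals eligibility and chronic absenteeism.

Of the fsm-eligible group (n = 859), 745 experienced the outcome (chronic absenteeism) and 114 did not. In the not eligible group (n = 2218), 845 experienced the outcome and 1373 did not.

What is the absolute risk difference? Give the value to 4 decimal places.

From the description: a = 745, b = 114, c = 845, d = 1373.
Risk in exposed = 745/859 = 0.867288; risk in unexposed = 845/2218 = 0.380974.
Risk difference = 0.867288 − 0.380974 = 0.486314

0.4863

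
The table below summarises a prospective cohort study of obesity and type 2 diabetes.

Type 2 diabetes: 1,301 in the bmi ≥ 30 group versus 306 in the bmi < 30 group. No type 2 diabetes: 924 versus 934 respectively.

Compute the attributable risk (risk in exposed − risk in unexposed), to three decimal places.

0.338

From the description: a = 1301, b = 924, c = 306, d = 934.
Risk in exposed = 1301/2225 = 0.584719; risk in unexposed = 306/1240 = 0.246774.
Risk difference = 0.584719 − 0.246774 = 0.337945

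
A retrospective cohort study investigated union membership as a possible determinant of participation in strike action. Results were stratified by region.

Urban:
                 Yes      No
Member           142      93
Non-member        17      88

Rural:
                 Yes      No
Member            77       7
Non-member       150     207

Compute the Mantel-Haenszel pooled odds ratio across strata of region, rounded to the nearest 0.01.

OR_MH = Σ(aᵢdᵢ/nᵢ) / Σ(bᵢcᵢ/nᵢ), where nᵢ is the stratum total.
Stratum 1 (Urban): n = 340; a·d/n = 142·88/340 = 36.7529; b·c/n = 93·17/340 = 4.6500
Stratum 2 (Rural): n = 441; a·d/n = 77·207/441 = 36.1429; b·c/n = 7·150/441 = 2.3810
OR_MH = (36.7529 + 36.1429) / (4.6500 + 2.3810) = 72.8958 / 7.0310 = 10.36784

10.37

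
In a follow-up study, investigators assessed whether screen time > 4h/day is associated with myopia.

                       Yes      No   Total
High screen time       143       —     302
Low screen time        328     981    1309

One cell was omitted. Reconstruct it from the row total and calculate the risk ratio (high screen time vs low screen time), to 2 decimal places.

The missing cell is in the exposed row: 302 − 143 = 159.
So a = 143, b = 159, c = 328, d = 981.
RR = [a/(a+b)] / [c/(c+d)] = (143/302) / (328/1309) = 0.47351/0.25057 = 1.88971

1.89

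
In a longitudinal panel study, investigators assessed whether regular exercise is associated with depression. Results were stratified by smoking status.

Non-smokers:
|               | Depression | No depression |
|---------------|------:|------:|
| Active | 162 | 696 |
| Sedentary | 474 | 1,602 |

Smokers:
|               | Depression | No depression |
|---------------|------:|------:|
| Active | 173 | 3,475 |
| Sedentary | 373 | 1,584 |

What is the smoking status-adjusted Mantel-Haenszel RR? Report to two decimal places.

RR_MH = Σ(aᵢ·n₀ᵢ/nᵢ) / Σ(cᵢ·n₁ᵢ/nᵢ), with n₁ᵢ = aᵢ+bᵢ (exposed), n₀ᵢ = cᵢ+dᵢ (unexposed), nᵢ = n₁ᵢ+n₀ᵢ.
Stratum 1 (Non-smokers): n₁ = 858, n₀ = 2076, n = 2934; a·n₀/n = 162·2076/2934 = 114.6258; c·n₁/n = 474·858/2934 = 138.6135
Stratum 2 (Smokers): n₁ = 3648, n₀ = 1957, n = 5605; a·n₀/n = 173·1957/5605 = 60.4034; c·n₁/n = 373·3648/5605 = 242.7661
RR_MH = (114.6258 + 60.4034) / (138.6135 + 242.7661) = 175.0292 / 381.3796 = 0.45894

0.46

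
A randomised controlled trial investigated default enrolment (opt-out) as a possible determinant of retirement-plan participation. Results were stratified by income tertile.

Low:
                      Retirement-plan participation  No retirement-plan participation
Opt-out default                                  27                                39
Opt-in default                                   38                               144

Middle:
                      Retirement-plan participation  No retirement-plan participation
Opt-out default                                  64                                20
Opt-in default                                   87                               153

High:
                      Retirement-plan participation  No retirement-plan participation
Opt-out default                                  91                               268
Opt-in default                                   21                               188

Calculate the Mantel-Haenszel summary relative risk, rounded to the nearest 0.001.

2.192

RR_MH = Σ(aᵢ·n₀ᵢ/nᵢ) / Σ(cᵢ·n₁ᵢ/nᵢ), with n₁ᵢ = aᵢ+bᵢ (exposed), n₀ᵢ = cᵢ+dᵢ (unexposed), nᵢ = n₁ᵢ+n₀ᵢ.
Stratum 1 (Low): n₁ = 66, n₀ = 182, n = 248; a·n₀/n = 27·182/248 = 19.8145; c·n₁/n = 38·66/248 = 10.1129
Stratum 2 (Middle): n₁ = 84, n₀ = 240, n = 324; a·n₀/n = 64·240/324 = 47.4074; c·n₁/n = 87·84/324 = 22.5556
Stratum 3 (High): n₁ = 359, n₀ = 209, n = 568; a·n₀/n = 91·209/568 = 33.4842; c·n₁/n = 21·359/568 = 13.2729
RR_MH = (19.8145 + 47.4074 + 33.4842) / (10.1129 + 22.5556 + 13.2729) = 100.7061 / 45.9413 = 2.19206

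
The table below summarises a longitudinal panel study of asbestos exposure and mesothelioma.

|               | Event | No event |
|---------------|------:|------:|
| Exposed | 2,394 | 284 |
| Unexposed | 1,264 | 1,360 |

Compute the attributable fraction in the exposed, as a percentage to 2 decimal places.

Cells: a = 2394, b = 284, c = 1264, d = 1360.
Risk in exposed = 2394/2678 = 0.89395; risk in unexposed = 1264/2624 = 0.48171.
RR = 0.89395/0.48171 = 1.85580
AR% = (RR − 1)/RR × 100 = (1.85580 − 1)/1.85580 × 100 = 46.1148%

46.11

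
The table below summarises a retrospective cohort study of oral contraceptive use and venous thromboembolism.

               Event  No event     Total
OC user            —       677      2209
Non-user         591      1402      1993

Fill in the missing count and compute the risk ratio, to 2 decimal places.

2.34

The missing cell is in the exposed row: 2209 − 677 = 1532.
So a = 1532, b = 677, c = 591, d = 1402.
RR = [a/(a+b)] / [c/(c+d)] = (1532/2209) / (591/1993) = 0.69353/0.29654 = 2.33874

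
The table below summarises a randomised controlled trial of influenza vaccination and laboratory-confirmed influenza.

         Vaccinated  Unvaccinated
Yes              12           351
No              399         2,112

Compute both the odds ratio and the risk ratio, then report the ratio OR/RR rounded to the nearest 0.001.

0.883

Reading the table with exposure as columns: a = 12 (Vaccinated, case), b = 399 (Vaccinated, non-case), c = 351 (Unvaccinated, case), d = 2112.
OR = (12·2112)/(399·351) = 25344/140049 = 0.18097
Risk in exposed = 12/411 = 0.02920; risk in unexposed = 351/2463 = 0.14251; RR = 0.20488
OR/RR = 0.18097 / 0.20488 = 0.88328
The outcome is not rare, so the OR lies further from 1 than the RR.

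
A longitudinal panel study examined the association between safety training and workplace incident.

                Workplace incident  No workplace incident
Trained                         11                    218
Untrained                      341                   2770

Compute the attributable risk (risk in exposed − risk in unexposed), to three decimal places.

-0.062

Cells: a = 11, b = 218, c = 341, d = 2770.
Risk in exposed = 11/229 = 0.048035; risk in unexposed = 341/3111 = 0.109611.
Risk difference = 0.048035 − 0.109611 = -0.061576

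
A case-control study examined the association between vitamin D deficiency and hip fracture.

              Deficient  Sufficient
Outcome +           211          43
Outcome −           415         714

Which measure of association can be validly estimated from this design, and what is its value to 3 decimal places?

8.442

Reading the table with exposure as columns: a = 211 (Deficient, case), b = 415 (Deficient, non-case), c = 43 (Sufficient, case), d = 714.
This is a case-control study: participants were sampled on outcome status, so risks in the source population cannot be estimated directly — relative risk is not valid here. The odds ratio is the appropriate measure.
OR = (a·d)/(b·c) = (211 × 714) / (415 × 43) = 150654 / 17845 = 8.44236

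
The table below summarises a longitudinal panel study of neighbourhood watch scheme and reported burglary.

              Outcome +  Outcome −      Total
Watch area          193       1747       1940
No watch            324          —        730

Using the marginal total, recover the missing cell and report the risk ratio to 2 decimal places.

The missing cell is in the unexposed row: 730 − 324 = 406.
So a = 193, b = 1747, c = 324, d = 406.
RR = [a/(a+b)] / [c/(c+d)] = (193/1940) / (324/730) = 0.09948/0.44384 = 0.22415

0.22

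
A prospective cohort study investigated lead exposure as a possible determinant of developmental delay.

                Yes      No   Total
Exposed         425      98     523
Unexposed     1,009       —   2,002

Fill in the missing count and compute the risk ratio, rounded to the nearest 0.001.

1.612

The missing cell is in the unexposed row: 2002 − 1009 = 993.
So a = 425, b = 98, c = 1009, d = 993.
RR = [a/(a+b)] / [c/(c+d)] = (425/523) / (1009/2002) = 0.81262/0.50400 = 1.61235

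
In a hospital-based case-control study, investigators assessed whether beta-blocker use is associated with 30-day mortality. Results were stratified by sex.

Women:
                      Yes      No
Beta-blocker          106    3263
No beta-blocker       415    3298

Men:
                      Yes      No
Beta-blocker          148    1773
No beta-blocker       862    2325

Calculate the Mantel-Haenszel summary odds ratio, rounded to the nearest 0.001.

0.238

OR_MH = Σ(aᵢdᵢ/nᵢ) / Σ(bᵢcᵢ/nᵢ), where nᵢ is the stratum total.
Stratum 1 (Women): n = 7082; a·d/n = 106·3298/7082 = 49.3629; b·c/n = 3263·415/7082 = 191.2094
Stratum 2 (Men): n = 5108; a·d/n = 148·2325/5108 = 67.3649; b·c/n = 1773·862/5108 = 299.2024
OR_MH = (49.3629 + 67.3649) / (191.2094 + 299.2024) = 116.7278 / 490.4118 = 0.23802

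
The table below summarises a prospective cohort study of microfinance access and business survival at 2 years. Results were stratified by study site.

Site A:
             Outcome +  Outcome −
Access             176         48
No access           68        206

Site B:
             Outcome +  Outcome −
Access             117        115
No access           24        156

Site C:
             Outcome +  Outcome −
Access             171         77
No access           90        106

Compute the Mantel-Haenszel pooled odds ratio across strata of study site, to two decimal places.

OR_MH = Σ(aᵢdᵢ/nᵢ) / Σ(bᵢcᵢ/nᵢ), where nᵢ is the stratum total.
Stratum 1 (Site A): n = 498; a·d/n = 176·206/498 = 72.8032; b·c/n = 48·68/498 = 6.5542
Stratum 2 (Site B): n = 412; a·d/n = 117·156/412 = 44.3010; b·c/n = 115·24/412 = 6.6990
Stratum 3 (Site C): n = 444; a·d/n = 171·106/444 = 40.8243; b·c/n = 77·90/444 = 15.6081
OR_MH = (72.8032 + 44.3010 + 40.8243) / (6.5542 + 6.6990 + 15.6081) = 157.9285 / 28.8614 = 5.47197

5.47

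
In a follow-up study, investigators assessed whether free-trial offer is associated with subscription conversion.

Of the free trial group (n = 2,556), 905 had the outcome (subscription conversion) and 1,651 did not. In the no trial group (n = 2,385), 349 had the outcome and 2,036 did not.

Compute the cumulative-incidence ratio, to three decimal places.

2.420

From the description: a = 905, b = 1651, c = 349, d = 2036.
Risk in exposed = 905/2556 = 0.35407; risk in unexposed = 349/2385 = 0.14633.
RR = 0.35407 / 0.14633 = 2.41964
The risk among the exposed is 2.42 times that among the unexposed.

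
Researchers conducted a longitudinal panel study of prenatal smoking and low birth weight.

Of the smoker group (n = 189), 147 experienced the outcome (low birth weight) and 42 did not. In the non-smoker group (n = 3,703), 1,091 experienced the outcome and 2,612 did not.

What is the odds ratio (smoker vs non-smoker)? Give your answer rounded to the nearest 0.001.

8.379

From the description: a = 147, b = 42, c = 1091, d = 2612.
OR = (a·d)/(b·c) = (147 × 2612) / (42 × 1091) = 383964 / 45822 = 8.37947
The odds of low birth weight are about 8.38 times as high in the smoker group.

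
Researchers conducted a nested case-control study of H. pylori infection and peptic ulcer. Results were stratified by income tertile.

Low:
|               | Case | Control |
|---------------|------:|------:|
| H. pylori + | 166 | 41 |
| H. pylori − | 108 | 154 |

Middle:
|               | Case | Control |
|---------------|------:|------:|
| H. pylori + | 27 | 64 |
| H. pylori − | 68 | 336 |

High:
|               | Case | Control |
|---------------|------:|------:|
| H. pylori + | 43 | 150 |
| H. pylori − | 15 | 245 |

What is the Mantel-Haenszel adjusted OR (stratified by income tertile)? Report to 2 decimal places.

4.14

OR_MH = Σ(aᵢdᵢ/nᵢ) / Σ(bᵢcᵢ/nᵢ), where nᵢ is the stratum total.
Stratum 1 (Low): n = 469; a·d/n = 166·154/469 = 54.5075; b·c/n = 41·108/469 = 9.4414
Stratum 2 (Middle): n = 495; a·d/n = 27·336/495 = 18.3273; b·c/n = 64·68/495 = 8.7919
Stratum 3 (High): n = 453; a·d/n = 43·245/453 = 23.2561; b·c/n = 150·15/453 = 4.9669
OR_MH = (54.5075 + 18.3273 + 23.2561) / (9.4414 + 8.7919 + 4.9669) = 96.0908 / 23.2002 = 4.14181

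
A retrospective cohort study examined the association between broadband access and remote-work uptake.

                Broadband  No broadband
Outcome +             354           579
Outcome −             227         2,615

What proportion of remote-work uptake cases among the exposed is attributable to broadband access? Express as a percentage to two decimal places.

Reading the table with exposure as columns: a = 354 (Broadband, case), b = 227 (Broadband, non-case), c = 579 (No broadband, case), d = 2615.
Risk in exposed = 354/581 = 0.60929; risk in unexposed = 579/3194 = 0.18128.
RR = 0.60929/0.18128 = 3.36112
AR% = (RR − 1)/RR × 100 = (3.36112 − 1)/3.36112 × 100 = 70.2480%

70.25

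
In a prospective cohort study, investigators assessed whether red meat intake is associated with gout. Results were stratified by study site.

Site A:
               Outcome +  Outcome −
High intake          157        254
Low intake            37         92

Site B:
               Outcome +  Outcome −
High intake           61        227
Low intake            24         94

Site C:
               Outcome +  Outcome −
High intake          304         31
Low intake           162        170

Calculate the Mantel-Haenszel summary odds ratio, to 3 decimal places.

3.086

OR_MH = Σ(aᵢdᵢ/nᵢ) / Σ(bᵢcᵢ/nᵢ), where nᵢ is the stratum total.
Stratum 1 (Site A): n = 540; a·d/n = 157·92/540 = 26.7481; b·c/n = 254·37/540 = 17.4037
Stratum 2 (Site B): n = 406; a·d/n = 61·94/406 = 14.1232; b·c/n = 227·24/406 = 13.4187
Stratum 3 (Site C): n = 667; a·d/n = 304·170/667 = 77.4813; b·c/n = 31·162/667 = 7.5292
OR_MH = (26.7481 + 14.1232 + 77.4813) / (17.4037 + 13.4187 + 7.5292) = 118.3526 / 38.3517 = 3.08598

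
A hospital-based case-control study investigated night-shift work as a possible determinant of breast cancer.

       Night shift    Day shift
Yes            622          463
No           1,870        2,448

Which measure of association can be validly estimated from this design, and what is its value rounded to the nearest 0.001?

Reading the table with exposure as columns: a = 622 (Night shift, case), b = 1870 (Night shift, non-case), c = 463 (Day shift, case), d = 2448.
This is a hospital-based case-control study: participants were sampled on outcome status, so risks in the source population cannot be estimated directly — relative risk is not valid here. The odds ratio is the appropriate measure.
OR = (a·d)/(b·c) = (622 × 2448) / (1870 × 463) = 1522656 / 865810 = 1.75865

1.759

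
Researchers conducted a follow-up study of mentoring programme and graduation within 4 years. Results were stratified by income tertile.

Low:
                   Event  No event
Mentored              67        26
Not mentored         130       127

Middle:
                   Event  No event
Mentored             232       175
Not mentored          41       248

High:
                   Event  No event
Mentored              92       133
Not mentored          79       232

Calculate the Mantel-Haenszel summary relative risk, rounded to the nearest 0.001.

2.170

RR_MH = Σ(aᵢ·n₀ᵢ/nᵢ) / Σ(cᵢ·n₁ᵢ/nᵢ), with n₁ᵢ = aᵢ+bᵢ (exposed), n₀ᵢ = cᵢ+dᵢ (unexposed), nᵢ = n₁ᵢ+n₀ᵢ.
Stratum 1 (Low): n₁ = 93, n₀ = 257, n = 350; a·n₀/n = 67·257/350 = 49.1971; c·n₁/n = 130·93/350 = 34.5429
Stratum 2 (Middle): n₁ = 407, n₀ = 289, n = 696; a·n₀/n = 232·289/696 = 96.3333; c·n₁/n = 41·407/696 = 23.9756
Stratum 3 (High): n₁ = 225, n₀ = 311, n = 536; a·n₀/n = 92·311/536 = 53.3806; c·n₁/n = 79·225/536 = 33.1623
RR_MH = (49.1971 + 96.3333 + 53.3806) / (34.5429 + 23.9756 + 33.1623) = 198.9111 / 91.6807 = 2.16961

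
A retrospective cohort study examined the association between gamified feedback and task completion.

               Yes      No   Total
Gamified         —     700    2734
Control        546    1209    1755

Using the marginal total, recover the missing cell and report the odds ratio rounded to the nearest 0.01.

The missing cell is in the exposed row: 2734 − 700 = 2034.
So a = 2034, b = 700, c = 546, d = 1209.
OR = (a·d)/(b·c) = (2034 × 1209) / (700 × 546) = 2459106 / 382200 = 6.43408

6.43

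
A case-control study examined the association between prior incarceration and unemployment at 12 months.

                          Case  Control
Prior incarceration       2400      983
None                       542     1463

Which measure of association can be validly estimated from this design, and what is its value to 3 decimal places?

6.590

Cells: a = 2400, b = 983, c = 542, d = 1463.
This is a case-control study: participants were sampled on outcome status, so risks in the source population cannot be estimated directly — relative risk is not valid here. The odds ratio is the appropriate measure.
OR = (a·d)/(b·c) = (2400 × 1463) / (983 × 542) = 3511200 / 532786 = 6.59026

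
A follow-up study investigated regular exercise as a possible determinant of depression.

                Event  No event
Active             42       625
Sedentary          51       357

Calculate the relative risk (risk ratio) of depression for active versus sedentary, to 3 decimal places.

Cells: a = 42, b = 625, c = 51, d = 357.
Risk in exposed = 42/667 = 0.06297; risk in unexposed = 51/408 = 0.12500.
RR = 0.06297 / 0.12500 = 0.50375
The risk is 50% lower among the exposed than among the unexposed.

0.504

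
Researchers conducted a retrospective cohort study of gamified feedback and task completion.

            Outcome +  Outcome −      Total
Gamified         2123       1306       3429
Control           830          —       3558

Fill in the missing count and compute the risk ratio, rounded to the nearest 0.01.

The missing cell is in the unexposed row: 3558 − 830 = 2728.
So a = 2123, b = 1306, c = 830, d = 2728.
RR = [a/(a+b)] / [c/(c+d)] = (2123/3429) / (830/3558) = 0.61913/0.23328 = 2.65406

2.65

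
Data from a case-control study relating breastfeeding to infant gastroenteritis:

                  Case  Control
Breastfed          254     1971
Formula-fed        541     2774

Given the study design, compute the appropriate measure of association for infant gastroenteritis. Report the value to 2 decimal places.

0.66

Cells: a = 254, b = 1971, c = 541, d = 2774.
This is a case-control study: participants were sampled on outcome status, so risks in the source population cannot be estimated directly — relative risk is not valid here. The odds ratio is the appropriate measure.
OR = (a·d)/(b·c) = (254 × 2774) / (1971 × 541) = 704596 / 1066311 = 0.66078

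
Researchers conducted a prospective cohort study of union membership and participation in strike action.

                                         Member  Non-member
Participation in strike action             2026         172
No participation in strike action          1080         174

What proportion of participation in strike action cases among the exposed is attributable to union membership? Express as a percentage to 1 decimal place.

Reading the table with exposure as columns: a = 2026 (Member, case), b = 1080 (Member, non-case), c = 172 (Non-member, case), d = 174.
Risk in exposed = 2026/3106 = 0.65229; risk in unexposed = 172/346 = 0.49711.
RR = 0.65229/0.49711 = 1.31216
AR% = (RR − 1)/RR × 100 = (1.31216 − 1)/1.31216 × 100 = 23.7896%

23.8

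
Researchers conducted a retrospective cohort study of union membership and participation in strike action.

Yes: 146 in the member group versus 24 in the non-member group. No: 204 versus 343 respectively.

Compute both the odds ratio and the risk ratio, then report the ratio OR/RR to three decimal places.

1.603

From the description: a = 146, b = 204, c = 24, d = 343.
OR = (146·343)/(204·24) = 50078/4896 = 10.22835
Risk in exposed = 146/350 = 0.41714; risk in unexposed = 24/367 = 0.06540; RR = 6.37881
OR/RR = 10.22835 / 6.37881 = 1.60349
The outcome is not rare, so the OR lies further from 1 than the RR.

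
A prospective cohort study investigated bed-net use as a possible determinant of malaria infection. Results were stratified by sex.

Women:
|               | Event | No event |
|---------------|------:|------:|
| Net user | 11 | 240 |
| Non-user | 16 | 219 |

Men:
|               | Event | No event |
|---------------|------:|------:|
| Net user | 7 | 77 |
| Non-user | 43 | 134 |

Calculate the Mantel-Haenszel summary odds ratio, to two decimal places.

0.42

OR_MH = Σ(aᵢdᵢ/nᵢ) / Σ(bᵢcᵢ/nᵢ), where nᵢ is the stratum total.
Stratum 1 (Women): n = 486; a·d/n = 11·219/486 = 4.9568; b·c/n = 240·16/486 = 7.9012
Stratum 2 (Men): n = 261; a·d/n = 7·134/261 = 3.5939; b·c/n = 77·43/261 = 12.6858
OR_MH = (4.9568 + 3.5939) / (7.9012 + 12.6858) = 8.5507 / 20.5871 = 0.41534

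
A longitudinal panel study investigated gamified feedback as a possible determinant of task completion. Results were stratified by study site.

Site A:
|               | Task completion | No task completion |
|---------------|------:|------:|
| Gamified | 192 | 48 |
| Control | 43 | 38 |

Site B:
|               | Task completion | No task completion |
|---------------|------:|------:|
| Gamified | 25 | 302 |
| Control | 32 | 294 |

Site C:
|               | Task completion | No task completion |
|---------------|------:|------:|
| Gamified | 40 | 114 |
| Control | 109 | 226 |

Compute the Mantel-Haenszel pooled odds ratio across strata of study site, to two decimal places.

OR_MH = Σ(aᵢdᵢ/nᵢ) / Σ(bᵢcᵢ/nᵢ), where nᵢ is the stratum total.
Stratum 1 (Site A): n = 321; a·d/n = 192·38/321 = 22.7290; b·c/n = 48·43/321 = 6.4299
Stratum 2 (Site B): n = 653; a·d/n = 25·294/653 = 11.2557; b·c/n = 302·32/653 = 14.7994
Stratum 3 (Site C): n = 489; a·d/n = 40·226/489 = 18.4867; b·c/n = 114·109/489 = 25.4110
OR_MH = (22.7290 + 11.2557 + 18.4867) / (6.4299 + 14.7994 + 25.4110) = 52.4714 / 46.6403 = 1.12502

1.13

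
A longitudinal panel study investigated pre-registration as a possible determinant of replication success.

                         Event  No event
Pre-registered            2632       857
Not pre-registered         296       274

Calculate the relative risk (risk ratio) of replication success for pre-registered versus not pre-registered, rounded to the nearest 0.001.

Cells: a = 2632, b = 857, c = 296, d = 274.
Risk in exposed = 2632/3489 = 0.75437; risk in unexposed = 296/570 = 0.51930.
RR = 0.75437 / 0.51930 = 1.45267
The risk among the exposed is 1.45 times that among the unexposed.

1.453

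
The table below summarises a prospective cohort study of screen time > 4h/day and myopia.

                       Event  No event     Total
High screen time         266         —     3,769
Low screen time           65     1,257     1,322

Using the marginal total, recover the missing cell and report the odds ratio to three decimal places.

1.468

The missing cell is in the exposed row: 3769 − 266 = 3503.
So a = 266, b = 3503, c = 65, d = 1257.
OR = (a·d)/(b·c) = (266 × 1257) / (3503 × 65) = 334362 / 227695 = 1.46846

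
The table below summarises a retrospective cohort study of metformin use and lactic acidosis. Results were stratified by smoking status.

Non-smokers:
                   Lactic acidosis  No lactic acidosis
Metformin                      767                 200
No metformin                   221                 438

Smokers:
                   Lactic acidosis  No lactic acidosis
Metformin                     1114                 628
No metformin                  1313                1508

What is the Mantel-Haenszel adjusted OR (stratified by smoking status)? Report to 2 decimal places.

2.76

OR_MH = Σ(aᵢdᵢ/nᵢ) / Σ(bᵢcᵢ/nᵢ), where nᵢ is the stratum total.
Stratum 1 (Non-smokers): n = 1626; a·d/n = 767·438/1626 = 206.6089; b·c/n = 200·221/1626 = 27.1833
Stratum 2 (Smokers): n = 4563; a·d/n = 1114·1508/4563 = 368.1595; b·c/n = 628·1313/4563 = 180.7066
OR_MH = (206.6089 + 368.1595) / (27.1833 + 180.7066) = 574.7684 / 207.8898 = 2.76477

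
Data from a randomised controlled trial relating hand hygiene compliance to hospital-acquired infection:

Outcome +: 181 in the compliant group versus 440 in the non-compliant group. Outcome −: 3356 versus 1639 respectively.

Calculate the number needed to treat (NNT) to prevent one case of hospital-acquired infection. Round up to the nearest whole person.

7

Risk in treated group = 181/3537 = 0.05117; risk in control = 440/2079 = 0.21164.
Absolute risk reduction = 0.21164 − 0.05117 = 0.16047
NNT = 1 / ARR = 1 / 0.16047 = 6.232 → round up → 7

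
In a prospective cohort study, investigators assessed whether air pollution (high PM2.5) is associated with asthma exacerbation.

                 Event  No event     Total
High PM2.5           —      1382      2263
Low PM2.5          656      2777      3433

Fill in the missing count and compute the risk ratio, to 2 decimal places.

The missing cell is in the exposed row: 2263 − 1382 = 881.
So a = 881, b = 1382, c = 656, d = 2777.
RR = [a/(a+b)] / [c/(c+d)] = (881/2263) / (656/3433) = 0.38931/0.19109 = 2.03733

2.04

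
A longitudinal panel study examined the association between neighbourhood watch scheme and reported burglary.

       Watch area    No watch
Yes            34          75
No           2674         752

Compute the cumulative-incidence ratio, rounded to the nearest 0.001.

Reading the table with exposure as columns: a = 34 (Watch area, case), b = 2674 (Watch area, non-case), c = 75 (No watch, case), d = 752.
Risk in exposed = 34/2708 = 0.01256; risk in unexposed = 75/827 = 0.09069.
RR = 0.01256 / 0.09069 = 0.13844
The risk is 86% lower among the exposed than among the unexposed.

0.138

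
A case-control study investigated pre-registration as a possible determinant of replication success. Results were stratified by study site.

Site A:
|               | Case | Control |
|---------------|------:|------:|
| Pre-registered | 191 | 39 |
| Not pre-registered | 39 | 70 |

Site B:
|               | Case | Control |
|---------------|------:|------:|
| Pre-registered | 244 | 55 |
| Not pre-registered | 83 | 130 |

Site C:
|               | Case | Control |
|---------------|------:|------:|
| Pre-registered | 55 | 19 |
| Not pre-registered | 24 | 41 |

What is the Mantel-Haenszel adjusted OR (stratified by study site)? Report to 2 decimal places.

OR_MH = Σ(aᵢdᵢ/nᵢ) / Σ(bᵢcᵢ/nᵢ), where nᵢ is the stratum total.
Stratum 1 (Site A): n = 339; a·d/n = 191·70/339 = 39.4395; b·c/n = 39·39/339 = 4.4867
Stratum 2 (Site B): n = 512; a·d/n = 244·130/512 = 61.9531; b·c/n = 55·83/512 = 8.9160
Stratum 3 (Site C): n = 139; a·d/n = 55·41/139 = 16.2230; b·c/n = 19·24/139 = 3.2806
OR_MH = (39.4395 + 61.9531 + 16.2230) / (4.4867 + 8.9160 + 3.2806) = 117.6157 / 16.6833 = 7.04990

7.05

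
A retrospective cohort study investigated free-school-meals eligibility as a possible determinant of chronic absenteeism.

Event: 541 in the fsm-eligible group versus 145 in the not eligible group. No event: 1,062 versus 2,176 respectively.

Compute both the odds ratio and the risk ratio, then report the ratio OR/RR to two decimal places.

1.42

From the description: a = 541, b = 1062, c = 145, d = 2176.
OR = (541·2176)/(1062·145) = 1177216/153990 = 7.64476
Risk in exposed = 541/1603 = 0.33749; risk in unexposed = 145/2321 = 0.06247; RR = 5.40220
OR/RR = 7.64476 / 5.40220 = 1.41512
The outcome is not rare, so the OR lies further from 1 than the RR.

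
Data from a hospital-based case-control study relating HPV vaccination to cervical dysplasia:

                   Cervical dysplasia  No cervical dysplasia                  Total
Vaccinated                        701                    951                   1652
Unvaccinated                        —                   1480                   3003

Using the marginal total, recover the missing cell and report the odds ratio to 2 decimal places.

The missing cell is in the unexposed row: 3003 − 1480 = 1523.
So a = 701, b = 951, c = 1523, d = 1480.
OR = (a·d)/(b·c) = (701 × 1480) / (951 × 1523) = 1037480 / 1448373 = 0.71631

0.72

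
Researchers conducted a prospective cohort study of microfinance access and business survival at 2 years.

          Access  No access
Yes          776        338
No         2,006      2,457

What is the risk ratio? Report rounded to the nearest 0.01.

Reading the table with exposure as columns: a = 776 (Access, case), b = 2006 (Access, non-case), c = 338 (No access, case), d = 2457.
Risk in exposed = 776/2782 = 0.27894; risk in unexposed = 338/2795 = 0.12093.
RR = 0.27894 / 0.12093 = 2.30659
The risk among the exposed is 2.31 times that among the unexposed.

2.31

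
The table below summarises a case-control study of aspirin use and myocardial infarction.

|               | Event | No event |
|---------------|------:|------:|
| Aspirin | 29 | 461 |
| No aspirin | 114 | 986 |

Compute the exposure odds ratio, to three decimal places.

Cells: a = 29, b = 461, c = 114, d = 986.
OR = (a·d)/(b·c) = (29 × 986) / (461 × 114) = 28594 / 52554 = 0.54409
Exposure is associated with lower odds of myocardial infarction (OR = 0.54 < 1).

0.544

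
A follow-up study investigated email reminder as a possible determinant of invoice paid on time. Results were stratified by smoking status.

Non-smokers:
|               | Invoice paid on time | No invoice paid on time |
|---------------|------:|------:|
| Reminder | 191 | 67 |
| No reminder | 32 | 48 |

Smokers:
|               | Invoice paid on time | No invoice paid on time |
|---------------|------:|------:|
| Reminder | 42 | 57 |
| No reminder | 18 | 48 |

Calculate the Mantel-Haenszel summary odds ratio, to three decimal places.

3.132

OR_MH = Σ(aᵢdᵢ/nᵢ) / Σ(bᵢcᵢ/nᵢ), where nᵢ is the stratum total.
Stratum 1 (Non-smokers): n = 338; a·d/n = 191·48/338 = 27.1243; b·c/n = 67·32/338 = 6.3432
Stratum 2 (Smokers): n = 165; a·d/n = 42·48/165 = 12.2182; b·c/n = 57·18/165 = 6.2182
OR_MH = (27.1243 + 12.2182) / (6.3432 + 6.2182) = 39.3424 / 12.5614 = 3.13202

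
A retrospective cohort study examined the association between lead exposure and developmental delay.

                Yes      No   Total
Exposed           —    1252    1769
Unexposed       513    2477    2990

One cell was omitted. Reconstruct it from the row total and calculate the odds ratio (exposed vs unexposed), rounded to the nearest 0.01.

1.99

The missing cell is in the exposed row: 1769 − 1252 = 517.
So a = 517, b = 1252, c = 513, d = 2477.
OR = (a·d)/(b·c) = (517 × 2477) / (1252 × 513) = 1280609 / 642276 = 1.99386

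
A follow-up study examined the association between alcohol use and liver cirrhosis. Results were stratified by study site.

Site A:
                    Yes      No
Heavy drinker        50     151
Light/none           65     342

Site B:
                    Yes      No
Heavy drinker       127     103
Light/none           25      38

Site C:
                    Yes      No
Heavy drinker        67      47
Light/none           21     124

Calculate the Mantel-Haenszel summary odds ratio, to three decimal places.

2.668

OR_MH = Σ(aᵢdᵢ/nᵢ) / Σ(bᵢcᵢ/nᵢ), where nᵢ is the stratum total.
Stratum 1 (Site A): n = 608; a·d/n = 50·342/608 = 28.1250; b·c/n = 151·65/608 = 16.1431
Stratum 2 (Site B): n = 293; a·d/n = 127·38/293 = 16.4710; b·c/n = 103·25/293 = 8.7884
Stratum 3 (Site C): n = 259; a·d/n = 67·124/259 = 32.0772; b·c/n = 47·21/259 = 3.8108
OR_MH = (28.1250 + 16.4710 + 32.0772) / (16.1431 + 8.7884 + 3.8108) = 76.6732 / 28.7423 = 2.66761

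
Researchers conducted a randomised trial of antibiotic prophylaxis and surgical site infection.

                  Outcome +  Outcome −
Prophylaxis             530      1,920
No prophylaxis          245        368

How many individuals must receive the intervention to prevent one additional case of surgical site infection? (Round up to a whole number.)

6

Risk in treated group = 530/2450 = 0.21633; risk in control = 245/613 = 0.39967.
Absolute risk reduction = 0.39967 − 0.21633 = 0.18335
NNT = 1 / ARR = 1 / 0.18335 = 5.454 → round up → 6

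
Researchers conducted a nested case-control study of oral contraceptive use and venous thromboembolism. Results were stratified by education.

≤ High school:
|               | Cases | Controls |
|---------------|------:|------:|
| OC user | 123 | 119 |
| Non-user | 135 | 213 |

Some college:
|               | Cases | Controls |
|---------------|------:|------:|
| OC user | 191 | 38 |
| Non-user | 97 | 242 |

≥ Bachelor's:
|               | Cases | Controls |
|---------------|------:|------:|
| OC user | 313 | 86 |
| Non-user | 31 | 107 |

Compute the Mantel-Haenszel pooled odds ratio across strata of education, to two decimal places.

4.86

OR_MH = Σ(aᵢdᵢ/nᵢ) / Σ(bᵢcᵢ/nᵢ), where nᵢ is the stratum total.
Stratum 1 (≤ High school): n = 590; a·d/n = 123·213/590 = 44.4051; b·c/n = 119·135/590 = 27.2288
Stratum 2 (Some college): n = 568; a·d/n = 191·242/568 = 81.3768; b·c/n = 38·97/568 = 6.4894
Stratum 3 (≥ Bachelor's): n = 537; a·d/n = 313·107/537 = 62.3669; b·c/n = 86·31/537 = 4.9646
OR_MH = (44.4051 + 81.3768 + 62.3669) / (27.2288 + 6.4894 + 4.9646) = 188.1487 / 38.6829 = 4.86388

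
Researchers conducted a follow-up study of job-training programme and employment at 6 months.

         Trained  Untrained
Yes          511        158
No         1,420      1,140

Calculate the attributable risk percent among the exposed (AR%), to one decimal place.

54.0

Reading the table with exposure as columns: a = 511 (Trained, case), b = 1420 (Trained, non-case), c = 158 (Untrained, case), d = 1140.
Risk in exposed = 511/1931 = 0.26463; risk in unexposed = 158/1298 = 0.12173.
RR = 0.26463/0.12173 = 2.17398
AR% = (RR − 1)/RR × 100 = (2.17398 − 1)/2.17398 × 100 = 54.0015%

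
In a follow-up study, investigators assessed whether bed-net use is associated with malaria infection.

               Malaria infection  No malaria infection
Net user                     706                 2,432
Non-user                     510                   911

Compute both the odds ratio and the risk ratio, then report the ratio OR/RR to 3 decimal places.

0.827

Cells: a = 706, b = 2432, c = 510, d = 911.
OR = (706·911)/(2432·510) = 643166/1240320 = 0.51855
Risk in exposed = 706/3138 = 0.22498; risk in unexposed = 510/1421 = 0.35890; RR = 0.62687
OR/RR = 0.51855 / 0.62687 = 0.82721
The outcome is not rare, so the OR lies further from 1 than the RR.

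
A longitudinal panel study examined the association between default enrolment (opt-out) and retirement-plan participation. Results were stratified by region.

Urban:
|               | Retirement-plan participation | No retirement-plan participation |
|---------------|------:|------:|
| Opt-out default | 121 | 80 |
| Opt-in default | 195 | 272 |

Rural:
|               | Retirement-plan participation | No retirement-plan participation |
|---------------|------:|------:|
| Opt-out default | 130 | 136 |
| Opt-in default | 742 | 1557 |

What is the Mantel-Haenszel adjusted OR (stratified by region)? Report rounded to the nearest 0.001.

OR_MH = Σ(aᵢdᵢ/nᵢ) / Σ(bᵢcᵢ/nᵢ), where nᵢ is the stratum total.
Stratum 1 (Urban): n = 668; a·d/n = 121·272/668 = 49.2695; b·c/n = 80·195/668 = 23.3533
Stratum 2 (Rural): n = 2565; a·d/n = 130·1557/2565 = 78.9123; b·c/n = 136·742/2565 = 39.3419
OR_MH = (49.2695 + 78.9123) / (23.3533 + 39.3419) = 128.1817 / 62.6952 = 2.04452

2.045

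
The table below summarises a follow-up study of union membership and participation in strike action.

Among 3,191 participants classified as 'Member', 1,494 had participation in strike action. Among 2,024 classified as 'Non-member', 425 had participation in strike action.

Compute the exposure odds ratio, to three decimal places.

From the description: a = 1494, b = 1697, c = 425, d = 1599.
OR = (a·d)/(b·c) = (1494 × 1599) / (1697 × 425) = 2388906 / 721225 = 3.31229
The odds of participation in strike action are about 3.31 times as high in the member group.

3.312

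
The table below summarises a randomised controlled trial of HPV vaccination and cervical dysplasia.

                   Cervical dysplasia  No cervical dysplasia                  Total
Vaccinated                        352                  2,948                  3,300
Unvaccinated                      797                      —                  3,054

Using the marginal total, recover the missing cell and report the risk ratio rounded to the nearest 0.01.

0.41

The missing cell is in the unexposed row: 3054 − 797 = 2257.
So a = 352, b = 2948, c = 797, d = 2257.
RR = [a/(a+b)] / [c/(c+d)] = (352/3300) / (797/3054) = 0.10667/0.26097 = 0.40873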